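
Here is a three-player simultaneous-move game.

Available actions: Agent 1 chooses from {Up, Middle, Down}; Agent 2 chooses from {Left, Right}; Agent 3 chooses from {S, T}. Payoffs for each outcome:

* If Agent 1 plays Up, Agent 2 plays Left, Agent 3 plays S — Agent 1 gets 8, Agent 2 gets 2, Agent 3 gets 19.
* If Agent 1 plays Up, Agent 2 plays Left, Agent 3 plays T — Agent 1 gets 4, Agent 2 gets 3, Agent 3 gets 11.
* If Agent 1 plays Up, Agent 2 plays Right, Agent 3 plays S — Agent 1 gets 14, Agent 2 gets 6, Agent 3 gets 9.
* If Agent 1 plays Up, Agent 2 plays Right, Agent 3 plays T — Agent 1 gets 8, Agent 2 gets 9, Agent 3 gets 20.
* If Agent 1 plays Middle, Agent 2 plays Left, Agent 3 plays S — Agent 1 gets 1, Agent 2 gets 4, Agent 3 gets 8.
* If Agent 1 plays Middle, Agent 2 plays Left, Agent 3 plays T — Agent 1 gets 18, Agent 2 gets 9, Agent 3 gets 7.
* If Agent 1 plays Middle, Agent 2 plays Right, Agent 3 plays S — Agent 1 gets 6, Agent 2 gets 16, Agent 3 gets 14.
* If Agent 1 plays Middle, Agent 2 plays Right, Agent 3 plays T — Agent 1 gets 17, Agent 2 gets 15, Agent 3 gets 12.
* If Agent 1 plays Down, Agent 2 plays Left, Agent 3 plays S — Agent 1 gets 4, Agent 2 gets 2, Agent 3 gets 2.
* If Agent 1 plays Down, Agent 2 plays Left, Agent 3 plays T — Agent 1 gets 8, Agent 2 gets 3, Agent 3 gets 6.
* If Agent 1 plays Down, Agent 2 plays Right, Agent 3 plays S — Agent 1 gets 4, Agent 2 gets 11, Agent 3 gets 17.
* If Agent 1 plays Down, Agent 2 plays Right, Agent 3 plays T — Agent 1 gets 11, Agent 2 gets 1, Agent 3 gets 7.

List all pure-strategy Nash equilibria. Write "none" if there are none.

Agent 1 against (Left, S): payoffs 8, 1, 4 → best response Up.
Agent 1 against (Left, T): payoffs 4, 18, 8 → best response Middle.
Agent 1 against (Right, S): payoffs 14, 6, 4 → best response Up.
Agent 1 against (Right, T): payoffs 8, 17, 11 → best response Middle.
Agent 2 against (Up, S): payoffs 2, 6 → best response Right.
Agent 2 against (Up, T): payoffs 3, 9 → best response Right.
Agent 2 against (Middle, S): payoffs 4, 16 → best response Right.
Agent 2 against (Middle, T): payoffs 9, 15 → best response Right.
Agent 2 against (Down, S): payoffs 2, 11 → best response Right.
Agent 2 against (Down, T): payoffs 3, 1 → best response Left.
Agent 3 against (Up, Left): payoffs 19, 11 → best response S.
Agent 3 against (Up, Right): payoffs 9, 20 → best response T.
Agent 3 against (Middle, Left): payoffs 8, 7 → best response S.
Agent 3 against (Middle, Right): payoffs 14, 12 → best response S.
Agent 3 against (Down, Left): payoffs 2, 6 → best response T.
Agent 3 against (Down, Right): payoffs 17, 7 → best response S.
No profile is a mutual best response for all players.

none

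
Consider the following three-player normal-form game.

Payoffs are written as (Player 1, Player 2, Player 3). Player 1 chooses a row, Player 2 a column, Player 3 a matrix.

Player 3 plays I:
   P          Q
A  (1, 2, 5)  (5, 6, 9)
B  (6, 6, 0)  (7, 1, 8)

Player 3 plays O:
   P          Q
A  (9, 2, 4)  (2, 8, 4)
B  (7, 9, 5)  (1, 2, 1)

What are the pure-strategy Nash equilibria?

No pure-strategy Nash equilibrium.

(A, P, I): Player 1 can switch to B (1 → 6). Not NE.
(A, P, O): Player 2 can switch to Q (2 → 8). Not NE.
(A, Q, I): Player 1 can switch to B (5 → 7). Not NE.
(A, Q, O): Player 3 can switch to I (4 → 9). Not NE.
(B, P, I): Player 3 can switch to O (0 → 5). Not NE.
(B, P, O): Player 1 can switch to A (7 → 9). Not NE.
(The remaining 2 profiles each have a profitable deviation by the same check.)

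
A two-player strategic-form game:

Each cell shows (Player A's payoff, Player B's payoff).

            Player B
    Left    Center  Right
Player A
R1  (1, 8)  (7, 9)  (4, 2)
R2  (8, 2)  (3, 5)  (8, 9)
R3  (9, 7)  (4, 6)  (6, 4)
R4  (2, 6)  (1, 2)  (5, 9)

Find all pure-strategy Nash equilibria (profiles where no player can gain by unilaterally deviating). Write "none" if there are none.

Pure-strategy Nash equilibria: (R1, Center), (R2, Right), (R3, Left)

Player A against Left: payoffs 1, 8, 9, 2 → best response R3.
Player A against Center: payoffs 7, 3, 4, 1 → best response R1.
Player A against Right: payoffs 4, 8, 6, 5 → best response R2.
Player B against R1: payoffs 8, 9, 2 → best response Center.
Player B against R2: payoffs 2, 5, 9 → best response Right.
Player B against R3: payoffs 7, 6, 4 → best response Left.
Player B against R4: payoffs 6, 2, 9 → best response Right.
Mutual best responses: (R1, Center); (R2, Right); (R3, Left).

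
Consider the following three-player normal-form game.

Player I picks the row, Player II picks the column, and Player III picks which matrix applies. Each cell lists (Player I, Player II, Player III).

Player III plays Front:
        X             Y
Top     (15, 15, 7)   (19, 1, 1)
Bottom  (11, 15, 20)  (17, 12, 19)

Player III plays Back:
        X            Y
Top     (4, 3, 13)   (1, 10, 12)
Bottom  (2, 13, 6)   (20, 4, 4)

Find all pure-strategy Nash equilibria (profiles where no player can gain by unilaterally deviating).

(Top, X, Front): Player III can switch to Back (7 → 13). Not NE.
(Top, X, Back): Player II can switch to Y (3 → 10). Not NE.
(Top, Y, Front): Player II can switch to X (1 → 15). Not NE.
(Top, Y, Back): Player I can switch to Bottom (1 → 20). Not NE.
(Bottom, X, Front): Player I can switch to Top (11 → 15). Not NE.
(Bottom, X, Back): Player I can switch to Top (2 → 4). Not NE.
(Bottom, Y, Front): Player I can switch to Top (17 → 19). Not NE.
(Bottom, Y, Back): Player II can switch to X (4 → 13). Not NE.

This game has no pure Nash equilibrium.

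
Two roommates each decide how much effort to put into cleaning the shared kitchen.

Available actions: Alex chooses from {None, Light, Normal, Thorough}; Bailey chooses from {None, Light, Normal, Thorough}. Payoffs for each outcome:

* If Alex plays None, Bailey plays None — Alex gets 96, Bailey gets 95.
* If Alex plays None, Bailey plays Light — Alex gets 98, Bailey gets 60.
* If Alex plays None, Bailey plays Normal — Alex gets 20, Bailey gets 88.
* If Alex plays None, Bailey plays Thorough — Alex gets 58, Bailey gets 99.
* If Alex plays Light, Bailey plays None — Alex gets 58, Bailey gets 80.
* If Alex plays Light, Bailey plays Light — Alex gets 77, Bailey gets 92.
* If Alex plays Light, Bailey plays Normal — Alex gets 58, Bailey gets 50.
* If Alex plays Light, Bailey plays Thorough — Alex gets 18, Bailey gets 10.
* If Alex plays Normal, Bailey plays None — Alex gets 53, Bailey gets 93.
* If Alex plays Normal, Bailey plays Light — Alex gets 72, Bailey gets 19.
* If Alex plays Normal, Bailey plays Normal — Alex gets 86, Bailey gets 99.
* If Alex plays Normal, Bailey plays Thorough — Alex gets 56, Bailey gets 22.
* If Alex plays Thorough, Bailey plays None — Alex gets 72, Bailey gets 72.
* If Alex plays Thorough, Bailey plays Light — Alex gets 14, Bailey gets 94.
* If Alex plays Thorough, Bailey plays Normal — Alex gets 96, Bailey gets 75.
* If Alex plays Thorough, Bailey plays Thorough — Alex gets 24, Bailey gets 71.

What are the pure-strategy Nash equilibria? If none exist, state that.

Pure NE: (None, Thorough)

(None, None): Bailey can switch to Thorough (95 → 99). Not NE.
(None, Light): Bailey can switch to None (60 → 95). Not NE.
(None, Normal): Alex can switch to Light (20 → 58). Not NE.
(None, Thorough): Alex gets 58, best alternative 56; Bailey gets 99, best alternative 95. No profitable deviation — NE.
(Light, None): Alex can switch to None (58 → 96). Not NE.
(Light, Light): Alex can switch to None (77 → 98). Not NE.
(Light, Normal): Alex can switch to Normal (58 → 86). Not NE.
(The remaining 9 profiles each have a profitable deviation by the same check.)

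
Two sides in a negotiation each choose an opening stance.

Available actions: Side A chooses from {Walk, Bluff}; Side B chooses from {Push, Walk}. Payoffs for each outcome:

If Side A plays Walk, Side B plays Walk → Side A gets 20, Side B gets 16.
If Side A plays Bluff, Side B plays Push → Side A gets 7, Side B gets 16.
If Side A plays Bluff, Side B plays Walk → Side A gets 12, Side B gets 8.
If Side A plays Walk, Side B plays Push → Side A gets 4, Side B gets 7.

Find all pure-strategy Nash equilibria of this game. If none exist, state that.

Pure-strategy Nash equilibria: (Walk, Walk) and (Bluff, Push)

For each strategy profile, look for a profitable unilateral deviation.
(Walk, Push): Side A can switch to Bluff (4 → 7). Not NE.
(Walk, Walk): Side A gets 20, best alternative 12; Side B gets 16, best alternative 7. No profitable deviation — NE.
(Bluff, Push): Side A gets 7, best alternative 4; Side B gets 16, best alternative 8. No profitable deviation — NE.
(Bluff, Walk): Side A can switch to Walk (12 → 20). Not NE.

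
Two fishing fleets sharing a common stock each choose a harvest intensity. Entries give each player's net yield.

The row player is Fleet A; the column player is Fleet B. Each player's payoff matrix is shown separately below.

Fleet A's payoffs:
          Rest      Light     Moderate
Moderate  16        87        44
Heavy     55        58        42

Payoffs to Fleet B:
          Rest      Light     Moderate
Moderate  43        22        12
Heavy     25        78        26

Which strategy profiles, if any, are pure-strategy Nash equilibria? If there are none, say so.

(Moderate, Rest): Fleet A can switch to Heavy (16 → 55). Not NE.
(Moderate, Light): Fleet B can switch to Rest (22 → 43). Not NE.
(Moderate, Moderate): Fleet B can switch to Rest (12 → 43). Not NE.
(Heavy, Rest): Fleet B can switch to Light (25 → 78). Not NE.
(Heavy, Light): Fleet A can switch to Moderate (58 → 87). Not NE.
(Heavy, Moderate): Fleet A can switch to Moderate (42 → 44). Not NE.

This game has no pure Nash equilibrium.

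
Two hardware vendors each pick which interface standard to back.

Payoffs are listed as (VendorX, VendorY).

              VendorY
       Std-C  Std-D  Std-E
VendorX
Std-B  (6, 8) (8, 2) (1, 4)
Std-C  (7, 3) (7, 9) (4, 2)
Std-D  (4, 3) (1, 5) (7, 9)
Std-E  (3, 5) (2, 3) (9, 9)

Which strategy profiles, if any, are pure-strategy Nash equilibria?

Pure NE: (Std-E, Std-E)

VendorX against Std-C: payoffs 6, 7, 4, 3 → best response Std-C.
VendorX against Std-D: payoffs 8, 7, 1, 2 → best response Std-B.
VendorX against Std-E: payoffs 1, 4, 7, 9 → best response Std-E.
VendorY against Std-B: payoffs 8, 2, 4 → best response Std-C.
VendorY against Std-C: payoffs 3, 9, 2 → best response Std-D.
VendorY against Std-D: payoffs 3, 5, 9 → best response Std-E.
VendorY against Std-E: payoffs 5, 3, 9 → best response Std-E.
Mutual best responses: (Std-E, Std-E).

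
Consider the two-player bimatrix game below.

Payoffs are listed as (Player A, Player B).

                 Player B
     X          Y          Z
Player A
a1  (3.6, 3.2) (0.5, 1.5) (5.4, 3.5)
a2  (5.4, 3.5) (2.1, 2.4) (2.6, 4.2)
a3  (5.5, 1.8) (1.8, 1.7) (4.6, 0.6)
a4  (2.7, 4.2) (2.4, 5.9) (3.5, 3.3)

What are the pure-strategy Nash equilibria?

For each player, find the best response to each opponent profile; mutual best responses are the pure NE.
Player A against X: payoffs 3.6, 5.4, 5.5, 2.7 → best response a3.
Player A against Y: payoffs 0.5, 2.1, 1.8, 2.4 → best response a4.
Player A against Z: payoffs 5.4, 2.6, 4.6, 3.5 → best response a1.
Player B against a1: payoffs 3.2, 1.5, 3.5 → best response Z.
Player B against a2: payoffs 3.5, 2.4, 4.2 → best response Z.
Player B against a3: payoffs 1.8, 1.7, 0.6 → best response X.
Player B against a4: payoffs 4.2, 5.9, 3.3 → best response Y.
Mutual best responses: (a1, Z); (a3, X); (a4, Y).

Pure-strategy Nash equilibria: (a1, Z) and (a3, X) and (a4, Y)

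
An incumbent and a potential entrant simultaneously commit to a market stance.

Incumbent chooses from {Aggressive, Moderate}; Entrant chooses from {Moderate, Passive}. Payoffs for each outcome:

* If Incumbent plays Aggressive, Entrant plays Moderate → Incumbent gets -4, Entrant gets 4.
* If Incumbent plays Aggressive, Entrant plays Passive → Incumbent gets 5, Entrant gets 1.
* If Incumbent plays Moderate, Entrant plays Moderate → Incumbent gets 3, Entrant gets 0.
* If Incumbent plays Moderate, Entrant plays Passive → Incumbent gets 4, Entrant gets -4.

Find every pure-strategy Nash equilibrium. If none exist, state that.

For each player, find the best response to each opponent profile; mutual best responses are the pure NE.
Incumbent against Moderate: payoffs -4, 3 → best response Moderate.
Incumbent against Passive: payoffs 5, 4 → best response Aggressive.
Entrant against Aggressive: payoffs 4, 1 → best response Moderate.
Entrant against Moderate: payoffs 0, -4 → best response Moderate.
Mutual best responses: (Moderate, Moderate).

(Moderate, Moderate)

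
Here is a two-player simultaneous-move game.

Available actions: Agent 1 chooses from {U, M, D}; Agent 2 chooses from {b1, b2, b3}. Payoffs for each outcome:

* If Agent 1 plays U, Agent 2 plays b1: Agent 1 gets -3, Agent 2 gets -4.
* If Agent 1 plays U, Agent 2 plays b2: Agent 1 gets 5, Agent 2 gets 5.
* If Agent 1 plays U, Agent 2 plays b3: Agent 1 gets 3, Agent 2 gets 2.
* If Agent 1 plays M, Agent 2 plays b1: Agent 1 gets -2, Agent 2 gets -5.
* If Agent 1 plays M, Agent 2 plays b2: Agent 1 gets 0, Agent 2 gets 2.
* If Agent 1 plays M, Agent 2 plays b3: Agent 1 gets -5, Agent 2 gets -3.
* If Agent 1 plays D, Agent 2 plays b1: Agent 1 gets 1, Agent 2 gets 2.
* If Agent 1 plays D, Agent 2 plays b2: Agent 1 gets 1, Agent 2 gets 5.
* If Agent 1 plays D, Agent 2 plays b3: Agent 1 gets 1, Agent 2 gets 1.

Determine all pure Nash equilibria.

Agent 1 against b1: payoffs -3, -2, 1 → best response D.
Agent 1 against b2: payoffs 5, 0, 1 → best response U.
Agent 1 against b3: payoffs 3, -5, 1 → best response U.
Agent 2 against U: payoffs -4, 5, 2 → best response b2.
Agent 2 against M: payoffs -5, 2, -3 → best response b2.
Agent 2 against D: payoffs 2, 5, 1 → best response b2.
Mutual best responses: (U, b2).

Pure NE: (U, b2)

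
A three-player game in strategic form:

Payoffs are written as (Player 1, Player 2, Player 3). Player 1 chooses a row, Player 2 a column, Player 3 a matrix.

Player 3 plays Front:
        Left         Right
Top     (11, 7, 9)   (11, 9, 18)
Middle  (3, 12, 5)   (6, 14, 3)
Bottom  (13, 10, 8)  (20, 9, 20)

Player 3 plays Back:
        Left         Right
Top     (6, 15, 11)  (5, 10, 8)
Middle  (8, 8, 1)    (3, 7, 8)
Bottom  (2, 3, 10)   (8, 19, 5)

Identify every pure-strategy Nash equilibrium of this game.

Player 1 against (Left, Front): payoffs 11, 3, 13 → best response Bottom.
Player 1 against (Left, Back): payoffs 6, 8, 2 → best response Middle.
Player 1 against (Right, Front): payoffs 11, 6, 20 → best response Bottom.
Player 1 against (Right, Back): payoffs 5, 3, 8 → best response Bottom.
Player 2 against (Top, Front): payoffs 7, 9 → best response Right.
Player 2 against (Top, Back): payoffs 15, 10 → best response Left.
Player 2 against (Middle, Front): payoffs 12, 14 → best response Right.
Player 2 against (Middle, Back): payoffs 8, 7 → best response Left.
Player 2 against (Bottom, Front): payoffs 10, 9 → best response Left.
Player 2 against (Bottom, Back): payoffs 3, 19 → best response Right.
Player 3 against (Top, Left): payoffs 9, 11 → best response Back.
Player 3 against (Top, Right): payoffs 18, 8 → best response Front.
Player 3 against (Middle, Left): payoffs 5, 1 → best response Front.
Player 3 against (Middle, Right): payoffs 3, 8 → best response Back.
Player 3 against (Bottom, Left): payoffs 8, 10 → best response Back.
Player 3 against (Bottom, Right): payoffs 20, 5 → best response Front.
No profile is a mutual best response for all players.

No pure-strategy Nash equilibrium.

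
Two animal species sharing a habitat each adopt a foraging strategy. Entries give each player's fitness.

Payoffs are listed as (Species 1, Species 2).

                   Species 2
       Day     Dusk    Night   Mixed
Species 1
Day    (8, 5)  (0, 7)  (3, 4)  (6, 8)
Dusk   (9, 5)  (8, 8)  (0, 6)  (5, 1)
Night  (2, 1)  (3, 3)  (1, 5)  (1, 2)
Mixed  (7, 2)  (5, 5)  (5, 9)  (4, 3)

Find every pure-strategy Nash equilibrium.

The pure Nash equilibria are (Day, Mixed); (Dusk, Dusk); (Mixed, Night).

Species 1 against Day: payoffs 8, 9, 2, 7 → best response Dusk.
Species 1 against Dusk: payoffs 0, 8, 3, 5 → best response Dusk.
Species 1 against Night: payoffs 3, 0, 1, 5 → best response Mixed.
Species 1 against Mixed: payoffs 6, 5, 1, 4 → best response Day.
Species 2 against Day: payoffs 5, 7, 4, 8 → best response Mixed.
Species 2 against Dusk: payoffs 5, 8, 6, 1 → best response Dusk.
Species 2 against Night: payoffs 1, 3, 5, 2 → best response Night.
Species 2 against Mixed: payoffs 2, 5, 9, 3 → best response Night.
Mutual best responses: (Day, Mixed); (Dusk, Dusk); (Mixed, Night).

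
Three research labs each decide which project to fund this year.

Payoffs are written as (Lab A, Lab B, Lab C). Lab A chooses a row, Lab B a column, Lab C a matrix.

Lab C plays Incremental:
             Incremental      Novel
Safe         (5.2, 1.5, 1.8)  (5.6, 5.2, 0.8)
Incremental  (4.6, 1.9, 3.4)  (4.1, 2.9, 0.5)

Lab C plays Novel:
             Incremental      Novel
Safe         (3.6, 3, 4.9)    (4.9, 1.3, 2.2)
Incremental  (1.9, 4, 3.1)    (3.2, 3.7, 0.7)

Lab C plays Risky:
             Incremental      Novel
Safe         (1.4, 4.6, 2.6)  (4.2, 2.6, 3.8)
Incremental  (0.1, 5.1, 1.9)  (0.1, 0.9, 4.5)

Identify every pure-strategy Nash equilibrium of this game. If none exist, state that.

Pure NE: (Safe, Incremental, Novel)

Lab A against (Incremental, Incremental): payoffs 5.2, 4.6 → best response Safe.
Lab A against (Incremental, Novel): payoffs 3.6, 1.9 → best response Safe.
Lab A against (Incremental, Risky): payoffs 1.4, 0.1 → best response Safe.
Lab A against (Novel, Incremental): payoffs 5.6, 4.1 → best response Safe.
Lab A against (Novel, Novel): payoffs 4.9, 3.2 → best response Safe.
Lab A against (Novel, Risky): payoffs 4.2, 0.1 → best response Safe.
Lab B against (Safe, Incremental): payoffs 1.5, 5.2 → best response Novel.
Lab B against (Safe, Novel): payoffs 3, 1.3 → best response Incremental.
Lab B against (Safe, Risky): payoffs 4.6, 2.6 → best response Incremental.
Lab B against (Incremental, Incremental): payoffs 1.9, 2.9 → best response Novel.
Lab B against (Incremental, Novel): payoffs 4, 3.7 → best response Incremental.
Lab B against (Incremental, Risky): payoffs 5.1, 0.9 → best response Incremental.
Lab C against (Safe, Incremental): payoffs 1.8, 4.9, 2.6 → best response Novel.
Lab C against (Safe, Novel): payoffs 0.8, 2.2, 3.8 → best response Risky.
Lab C against (Incremental, Incremental): payoffs 3.4, 3.1, 1.9 → best response Incremental.
Lab C against (Incremental, Novel): payoffs 0.5, 0.7, 4.5 → best response Risky.
Mutual best responses: (Safe, Incremental, Novel).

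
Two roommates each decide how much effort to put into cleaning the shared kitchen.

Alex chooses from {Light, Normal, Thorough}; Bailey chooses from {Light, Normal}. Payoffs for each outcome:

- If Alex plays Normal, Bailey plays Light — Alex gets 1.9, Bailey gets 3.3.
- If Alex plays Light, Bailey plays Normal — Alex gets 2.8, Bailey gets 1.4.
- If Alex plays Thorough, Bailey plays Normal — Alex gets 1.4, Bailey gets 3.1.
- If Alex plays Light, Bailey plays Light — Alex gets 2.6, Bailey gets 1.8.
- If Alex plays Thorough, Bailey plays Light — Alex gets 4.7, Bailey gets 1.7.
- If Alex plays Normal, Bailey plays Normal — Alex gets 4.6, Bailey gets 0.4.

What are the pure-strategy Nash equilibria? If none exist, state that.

Alex against Light: payoffs 2.6, 1.9, 4.7 → best response Thorough.
Alex against Normal: payoffs 2.8, 4.6, 1.4 → best response Normal.
Bailey against Light: payoffs 1.8, 1.4 → best response Light.
Bailey against Normal: payoffs 3.3, 0.4 → best response Light.
Bailey against Thorough: payoffs 1.7, 3.1 → best response Normal.
No profile is a mutual best response for all players.

This game has no pure Nash equilibrium.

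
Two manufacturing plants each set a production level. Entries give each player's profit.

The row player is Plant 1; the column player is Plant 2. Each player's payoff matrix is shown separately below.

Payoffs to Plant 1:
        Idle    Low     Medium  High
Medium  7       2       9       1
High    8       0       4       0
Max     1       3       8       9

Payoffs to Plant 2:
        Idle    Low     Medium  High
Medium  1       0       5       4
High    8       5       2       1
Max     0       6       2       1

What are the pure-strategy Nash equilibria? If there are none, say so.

For each strategy profile, look for a profitable unilateral deviation.
(Medium, Idle): Plant 1 can switch to High (7 → 8). Not NE.
(Medium, Low): Plant 1 can switch to Max (2 → 3). Not NE.
(Medium, Medium): Plant 1 gets 9, best alternative 8; Plant 2 gets 5, best alternative 4. No profitable deviation — NE.
(Medium, High): Plant 1 can switch to Max (1 → 9). Not NE.
(High, Idle): Plant 1 gets 8, best alternative 7; Plant 2 gets 8, best alternative 5. No profitable deviation — NE.
(High, Low): Plant 1 can switch to Medium (0 → 2). Not NE.
(High, Medium): Plant 1 can switch to Medium (4 → 9). Not NE.
(High, High): Plant 1 can switch to Medium (0 → 1). Not NE.
(Max, Idle): Plant 1 can switch to Medium (1 → 7). Not NE.
(Max, Low): Plant 1 gets 3, best alternative 2; Plant 2 gets 6, best alternative 2. No profitable deviation — NE.
(Max, Medium): Plant 1 can switch to Medium (8 → 9). Not NE.
(Max, High): Plant 2 can switch to Low (1 → 6). Not NE.

(Medium, Medium); (High, Idle); (Max, Low)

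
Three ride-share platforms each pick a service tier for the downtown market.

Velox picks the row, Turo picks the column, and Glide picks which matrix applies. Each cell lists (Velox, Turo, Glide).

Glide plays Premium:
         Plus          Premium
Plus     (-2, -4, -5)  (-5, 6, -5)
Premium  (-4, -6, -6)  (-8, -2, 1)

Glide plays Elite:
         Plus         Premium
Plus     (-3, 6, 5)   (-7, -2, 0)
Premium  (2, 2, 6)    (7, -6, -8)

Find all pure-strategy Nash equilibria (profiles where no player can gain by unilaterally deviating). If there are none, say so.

(Plus, Plus, Premium): Turo can switch to Premium (-4 → 6). Not NE.
(Plus, Plus, Elite): Velox can switch to Premium (-3 → 2). Not NE.
(Plus, Premium, Premium): Glide can switch to Elite (-5 → 0). Not NE.
(Plus, Premium, Elite): Velox can switch to Premium (-7 → 7). Not NE.
(Premium, Plus, Premium): Velox can switch to Plus (-4 → -2). Not NE.
(Premium, Plus, Elite): Velox gets 2, best alternative -3; Turo gets 2, best alternative -6; Glide gets 6, best alternative -6. No profitable deviation — NE.
(Premium, Premium, Premium): Velox can switch to Plus (-8 → -5). Not NE.
(Premium, Premium, Elite): Turo can switch to Plus (-6 → 2). Not NE.

(Premium, Plus, Elite)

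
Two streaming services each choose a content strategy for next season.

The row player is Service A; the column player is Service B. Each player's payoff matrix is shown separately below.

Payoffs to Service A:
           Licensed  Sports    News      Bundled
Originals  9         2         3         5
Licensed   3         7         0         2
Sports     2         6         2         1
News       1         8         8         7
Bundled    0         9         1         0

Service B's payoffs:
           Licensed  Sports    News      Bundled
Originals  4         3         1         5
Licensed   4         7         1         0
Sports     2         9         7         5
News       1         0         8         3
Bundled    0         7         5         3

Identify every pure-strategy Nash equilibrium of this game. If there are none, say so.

Pure-strategy Nash equilibria: (News, News) and (Bundled, Sports)

(Originals, Licensed): Service B can switch to Bundled (4 → 5). Not NE.
(Originals, Sports): Service A can switch to Licensed (2 → 7). Not NE.
(Originals, News): Service A can switch to News (3 → 8). Not NE.
(Originals, Bundled): Service A can switch to News (5 → 7). Not NE.
(Licensed, Licensed): Service A can switch to Originals (3 → 9). Not NE.
(Licensed, Sports): Service A can switch to News (7 → 8). Not NE.
(Licensed, News): Service A can switch to Originals (0 → 3). Not NE.
(Licensed, Bundled): Service A can switch to Originals (2 → 5). Not NE.
(Sports, Licensed): Service A can switch to Originals (2 → 9). Not NE.
(Sports, Sports): Service A can switch to Licensed (6 → 7). Not NE.
(Sports, News): Service A can switch to Originals (2 → 3). Not NE.
(Sports, Bundled): Service A can switch to Originals (1 → 5). Not NE.
(News, News): Service A gets 8, best alternative 3; Service B gets 8, best alternative 3. No profitable deviation — NE.
(Bundled, Sports): Service A gets 9, best alternative 8; Service B gets 7, best alternative 5. No profitable deviation — NE.
(The remaining 6 profiles each have a profitable deviation by the same check.)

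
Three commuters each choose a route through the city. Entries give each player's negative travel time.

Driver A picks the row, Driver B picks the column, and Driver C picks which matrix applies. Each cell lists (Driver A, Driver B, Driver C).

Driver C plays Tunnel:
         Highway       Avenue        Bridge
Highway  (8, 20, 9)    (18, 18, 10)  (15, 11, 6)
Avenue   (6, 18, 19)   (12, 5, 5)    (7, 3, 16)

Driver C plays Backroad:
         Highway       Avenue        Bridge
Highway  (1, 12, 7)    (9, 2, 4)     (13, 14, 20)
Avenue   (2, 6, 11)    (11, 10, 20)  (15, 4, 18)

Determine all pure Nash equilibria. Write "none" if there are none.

Check each profile: it is a Nash equilibrium iff no player can strictly gain by switching unilaterally.
(Highway, Highway, Tunnel): Driver A gets 8, best alternative 6; Driver B gets 20, best alternative 18; Driver C gets 9, best alternative 7. No profitable deviation — NE.
(Highway, Highway, Backroad): Driver A can switch to Avenue (1 → 2). Not NE.
(Highway, Avenue, Tunnel): Driver B can switch to Highway (18 → 20). Not NE.
(Highway, Avenue, Backroad): Driver A can switch to Avenue (9 → 11). Not NE.
(Highway, Bridge, Tunnel): Driver B can switch to Highway (11 → 20). Not NE.
(Highway, Bridge, Backroad): Driver A can switch to Avenue (13 → 15). Not NE.
(Avenue, Highway, Tunnel): Driver A can switch to Highway (6 → 8). Not NE.
(Avenue, Avenue, Backroad): Driver A gets 11, best alternative 9; Driver B gets 10, best alternative 6; Driver C gets 20, best alternative 5. No profitable deviation — NE.
(The remaining 4 profiles each have a profitable deviation by the same check.)

(Highway, Highway, Tunnel) and (Avenue, Avenue, Backroad)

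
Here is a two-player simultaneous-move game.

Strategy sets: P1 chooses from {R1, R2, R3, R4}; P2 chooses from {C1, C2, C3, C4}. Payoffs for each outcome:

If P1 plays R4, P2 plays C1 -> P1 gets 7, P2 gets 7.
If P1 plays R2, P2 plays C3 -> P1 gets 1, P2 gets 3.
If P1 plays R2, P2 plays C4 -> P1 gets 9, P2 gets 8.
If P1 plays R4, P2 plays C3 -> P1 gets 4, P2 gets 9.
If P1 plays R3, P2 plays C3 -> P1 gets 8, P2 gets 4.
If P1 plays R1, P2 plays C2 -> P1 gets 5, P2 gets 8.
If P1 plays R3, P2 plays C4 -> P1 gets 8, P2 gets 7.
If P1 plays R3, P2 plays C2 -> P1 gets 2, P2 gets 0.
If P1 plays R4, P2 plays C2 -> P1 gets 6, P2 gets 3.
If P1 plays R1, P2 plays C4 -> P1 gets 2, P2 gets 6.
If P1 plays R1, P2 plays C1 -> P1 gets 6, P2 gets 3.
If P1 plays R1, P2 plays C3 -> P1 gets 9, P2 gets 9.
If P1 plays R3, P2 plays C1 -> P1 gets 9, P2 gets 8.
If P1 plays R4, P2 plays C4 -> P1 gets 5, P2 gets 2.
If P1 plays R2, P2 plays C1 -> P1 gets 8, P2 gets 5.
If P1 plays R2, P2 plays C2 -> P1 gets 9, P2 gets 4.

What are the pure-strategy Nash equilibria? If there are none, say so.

(R1, C3) and (R2, C4) and (R3, C1)

(R1, C1): P1 can switch to R2 (6 → 8). Not NE.
(R1, C2): P1 can switch to R2 (5 → 9). Not NE.
(R1, C3): P1 gets 9, best alternative 8; P2 gets 9, best alternative 8. No profitable deviation — NE.
(R1, C4): P1 can switch to R2 (2 → 9). Not NE.
(R2, C1): P1 can switch to R3 (8 → 9). Not NE.
(R2, C2): P2 can switch to C1 (4 → 5). Not NE.
(R2, C3): P1 can switch to R1 (1 → 9). Not NE.
(R2, C4): P1 gets 9, best alternative 8; P2 gets 8, best alternative 5. No profitable deviation — NE.
(R3, C1): P1 gets 9, best alternative 8; P2 gets 8, best alternative 7. No profitable deviation — NE.
(R3, C2): P1 can switch to R1 (2 → 5). Not NE.
(R3, C3): P1 can switch to R1 (8 → 9). Not NE.
(The remaining 5 profiles each have a profitable deviation by the same check.)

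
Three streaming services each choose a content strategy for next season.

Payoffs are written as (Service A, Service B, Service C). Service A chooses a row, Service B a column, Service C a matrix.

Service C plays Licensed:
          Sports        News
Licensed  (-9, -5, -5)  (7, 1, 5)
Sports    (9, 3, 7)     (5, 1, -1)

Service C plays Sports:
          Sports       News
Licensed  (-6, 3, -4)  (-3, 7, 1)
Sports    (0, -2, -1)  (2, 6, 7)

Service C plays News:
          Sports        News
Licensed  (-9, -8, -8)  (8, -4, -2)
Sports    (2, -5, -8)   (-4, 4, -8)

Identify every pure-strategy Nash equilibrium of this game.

Pure-strategy Nash equilibria: (Licensed, News, Licensed), (Sports, Sports, Licensed), (Sports, News, Sports)

Service A against (Sports, Licensed): payoffs -9, 9 → best response Sports.
Service A against (Sports, Sports): payoffs -6, 0 → best response Sports.
Service A against (Sports, News): payoffs -9, 2 → best response Sports.
Service A against (News, Licensed): payoffs 7, 5 → best response Licensed.
Service A against (News, Sports): payoffs -3, 2 → best response Sports.
Service A against (News, News): payoffs 8, -4 → best response Licensed.
Service B against (Licensed, Licensed): payoffs -5, 1 → best response News.
Service B against (Licensed, Sports): payoffs 3, 7 → best response News.
Service B against (Licensed, News): payoffs -8, -4 → best response News.
Service B against (Sports, Licensed): payoffs 3, 1 → best response Sports.
Service B against (Sports, Sports): payoffs -2, 6 → best response News.
Service B against (Sports, News): payoffs -5, 4 → best response News.
Service C against (Licensed, Sports): payoffs -5, -4, -8 → best response Sports.
Service C against (Licensed, News): payoffs 5, 1, -2 → best response Licensed.
Service C against (Sports, Sports): payoffs 7, -1, -8 → best response Licensed.
Service C against (Sports, News): payoffs -1, 7, -8 → best response Sports.
Mutual best responses: (Licensed, News, Licensed); (Sports, Sports, Licensed); (Sports, News, Sports).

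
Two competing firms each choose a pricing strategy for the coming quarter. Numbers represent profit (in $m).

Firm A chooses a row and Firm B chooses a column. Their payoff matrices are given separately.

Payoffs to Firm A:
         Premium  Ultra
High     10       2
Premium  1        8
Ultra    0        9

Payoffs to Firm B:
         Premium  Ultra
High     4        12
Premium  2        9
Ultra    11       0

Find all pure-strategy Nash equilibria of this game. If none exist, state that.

No pure-strategy Nash equilibrium.

Firm A against Premium: payoffs 10, 1, 0 → best response High.
Firm A against Ultra: payoffs 2, 8, 9 → best response Ultra.
Firm B against High: payoffs 4, 12 → best response Ultra.
Firm B against Premium: payoffs 2, 9 → best response Ultra.
Firm B against Ultra: payoffs 11, 0 → best response Premium.
No profile is a mutual best response for all players.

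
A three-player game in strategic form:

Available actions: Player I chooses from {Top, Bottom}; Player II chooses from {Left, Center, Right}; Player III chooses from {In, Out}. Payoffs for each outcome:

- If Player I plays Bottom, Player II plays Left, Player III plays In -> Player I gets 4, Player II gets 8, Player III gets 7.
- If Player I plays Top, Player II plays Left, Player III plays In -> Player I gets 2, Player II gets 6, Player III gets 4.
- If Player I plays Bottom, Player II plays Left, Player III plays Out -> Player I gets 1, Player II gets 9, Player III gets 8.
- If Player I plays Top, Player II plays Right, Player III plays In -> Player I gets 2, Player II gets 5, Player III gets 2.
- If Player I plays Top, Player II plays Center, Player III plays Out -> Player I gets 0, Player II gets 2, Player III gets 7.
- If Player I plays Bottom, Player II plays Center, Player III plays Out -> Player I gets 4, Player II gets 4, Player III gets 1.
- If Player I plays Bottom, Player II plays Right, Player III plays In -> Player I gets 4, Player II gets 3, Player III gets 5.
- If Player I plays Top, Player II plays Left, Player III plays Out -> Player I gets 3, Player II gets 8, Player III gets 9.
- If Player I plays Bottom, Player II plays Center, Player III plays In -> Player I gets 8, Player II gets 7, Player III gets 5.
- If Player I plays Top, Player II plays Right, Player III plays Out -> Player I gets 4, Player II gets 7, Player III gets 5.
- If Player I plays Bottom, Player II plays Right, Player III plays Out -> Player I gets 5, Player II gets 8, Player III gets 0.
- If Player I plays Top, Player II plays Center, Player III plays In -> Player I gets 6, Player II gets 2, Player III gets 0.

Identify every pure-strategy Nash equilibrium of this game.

(Top, Left, In): Player I can switch to Bottom (2 → 4). Not NE.
(Top, Left, Out): Player I gets 3, best alternative 1; Player II gets 8, best alternative 7; Player III gets 9, best alternative 4. No profitable deviation — NE.
(Top, Center, In): Player I can switch to Bottom (6 → 8). Not NE.
(Top, Center, Out): Player I can switch to Bottom (0 → 4). Not NE.
(Top, Right, In): Player I can switch to Bottom (2 → 4). Not NE.
(Top, Right, Out): Player I can switch to Bottom (4 → 5). Not NE.
(Bottom, Left, In): Player III can switch to Out (7 → 8). Not NE.
(Bottom, Left, Out): Player I can switch to Top (1 → 3). Not NE.
(Bottom, Center, In): Player II can switch to Left (7 → 8). Not NE.
(Bottom, Center, Out): Player II can switch to Left (4 → 9). Not NE.
(Bottom, Right, In): Player II can switch to Left (3 → 8). Not NE.
(The remaining 1 profile has a profitable deviation by the same check.)

(Top, Left, Out)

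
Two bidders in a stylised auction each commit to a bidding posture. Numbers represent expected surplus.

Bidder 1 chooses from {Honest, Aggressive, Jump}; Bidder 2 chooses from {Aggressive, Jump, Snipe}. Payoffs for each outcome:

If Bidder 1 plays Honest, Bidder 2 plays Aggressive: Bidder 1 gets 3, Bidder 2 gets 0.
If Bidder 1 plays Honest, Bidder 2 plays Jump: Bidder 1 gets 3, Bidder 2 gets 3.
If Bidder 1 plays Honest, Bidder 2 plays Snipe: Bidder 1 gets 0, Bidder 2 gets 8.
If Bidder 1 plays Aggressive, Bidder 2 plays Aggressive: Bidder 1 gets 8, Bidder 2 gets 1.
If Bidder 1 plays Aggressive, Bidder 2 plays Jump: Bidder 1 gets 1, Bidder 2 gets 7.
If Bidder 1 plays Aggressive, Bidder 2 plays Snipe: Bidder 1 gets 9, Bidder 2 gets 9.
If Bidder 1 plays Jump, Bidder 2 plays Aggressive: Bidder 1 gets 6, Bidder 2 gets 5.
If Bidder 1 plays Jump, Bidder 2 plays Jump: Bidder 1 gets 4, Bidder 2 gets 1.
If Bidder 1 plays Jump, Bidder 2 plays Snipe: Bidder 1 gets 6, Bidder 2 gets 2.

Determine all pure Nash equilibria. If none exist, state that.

(Aggressive, Snipe)

(Honest, Aggressive): Bidder 1 can switch to Aggressive (3 → 8). Not NE.
(Honest, Jump): Bidder 1 can switch to Jump (3 → 4). Not NE.
(Honest, Snipe): Bidder 1 can switch to Aggressive (0 → 9). Not NE.
(Aggressive, Aggressive): Bidder 2 can switch to Jump (1 → 7). Not NE.
(Aggressive, Jump): Bidder 1 can switch to Honest (1 → 3). Not NE.
(Aggressive, Snipe): Bidder 1 gets 9, best alternative 6; Bidder 2 gets 9, best alternative 7. No profitable deviation — NE.
(Jump, Aggressive): Bidder 1 can switch to Aggressive (6 → 8). Not NE.
(Jump, Jump): Bidder 2 can switch to Aggressive (1 → 5). Not NE.
(Jump, Snipe): Bidder 1 can switch to Aggressive (6 → 9). Not NE.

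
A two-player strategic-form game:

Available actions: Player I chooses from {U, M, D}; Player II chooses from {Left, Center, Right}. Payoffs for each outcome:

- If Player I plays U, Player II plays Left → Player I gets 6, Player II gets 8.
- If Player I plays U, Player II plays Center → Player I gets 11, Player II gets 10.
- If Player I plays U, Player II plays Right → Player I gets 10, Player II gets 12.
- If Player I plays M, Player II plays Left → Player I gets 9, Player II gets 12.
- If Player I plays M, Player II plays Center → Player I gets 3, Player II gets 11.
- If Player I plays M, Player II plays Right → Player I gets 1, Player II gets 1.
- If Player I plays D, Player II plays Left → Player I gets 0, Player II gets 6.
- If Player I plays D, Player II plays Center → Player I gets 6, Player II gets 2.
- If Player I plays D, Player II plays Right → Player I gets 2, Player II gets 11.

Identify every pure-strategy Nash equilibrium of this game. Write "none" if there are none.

(U, Left): Player I can switch to M (6 → 9). Not NE.
(U, Center): Player II can switch to Right (10 → 12). Not NE.
(U, Right): Player I gets 10, best alternative 2; Player II gets 12, best alternative 10. No profitable deviation — NE.
(M, Left): Player I gets 9, best alternative 6; Player II gets 12, best alternative 11. No profitable deviation — NE.
(M, Center): Player I can switch to U (3 → 11). Not NE.
(M, Right): Player I can switch to U (1 → 10). Not NE.
(D, Left): Player I can switch to U (0 → 6). Not NE.
(D, Center): Player I can switch to U (6 → 11). Not NE.
(D, Right): Player I can switch to U (2 → 10). Not NE.

Pure-strategy Nash equilibria: (U, Right), (M, Left)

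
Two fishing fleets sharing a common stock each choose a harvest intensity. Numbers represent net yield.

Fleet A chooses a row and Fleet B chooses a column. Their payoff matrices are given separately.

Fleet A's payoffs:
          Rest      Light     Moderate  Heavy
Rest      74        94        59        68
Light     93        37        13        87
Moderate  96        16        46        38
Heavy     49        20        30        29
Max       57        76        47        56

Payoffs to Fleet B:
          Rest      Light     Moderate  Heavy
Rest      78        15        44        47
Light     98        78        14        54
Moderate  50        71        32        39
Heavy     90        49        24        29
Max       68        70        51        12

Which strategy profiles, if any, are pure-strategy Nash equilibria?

none

Mark each player's best response to every combination of opponents' strategies; a profile where every player is best-responding is a pure Nash equilibrium.
Fleet A against Rest: payoffs 74, 93, 96, 49, 57 → best response Moderate.
Fleet A against Light: payoffs 94, 37, 16, 20, 76 → best response Rest.
Fleet A against Moderate: payoffs 59, 13, 46, 30, 47 → best response Rest.
Fleet A against Heavy: payoffs 68, 87, 38, 29, 56 → best response Light.
Fleet B against Rest: payoffs 78, 15, 44, 47 → best response Rest.
Fleet B against Light: payoffs 98, 78, 14, 54 → best response Rest.
Fleet B against Moderate: payoffs 50, 71, 32, 39 → best response Light.
Fleet B against Heavy: payoffs 90, 49, 24, 29 → best response Rest.
Fleet B against Max: payoffs 68, 70, 51, 12 → best response Light.
No profile is a mutual best response for all players.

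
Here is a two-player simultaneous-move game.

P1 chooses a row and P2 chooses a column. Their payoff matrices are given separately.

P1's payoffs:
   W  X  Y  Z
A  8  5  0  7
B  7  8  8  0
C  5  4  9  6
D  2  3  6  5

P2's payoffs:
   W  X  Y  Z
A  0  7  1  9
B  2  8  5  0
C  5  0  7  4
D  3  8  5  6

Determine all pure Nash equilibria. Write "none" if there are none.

Pure-strategy Nash equilibria: (A, Z); (B, X); (C, Y)

For each strategy profile, look for a profitable unilateral deviation.
(A, W): P2 can switch to X (0 → 7). Not NE.
(A, X): P1 can switch to B (5 → 8). Not NE.
(A, Y): P1 can switch to B (0 → 8). Not NE.
(A, Z): P1 gets 7, best alternative 6; P2 gets 9, best alternative 7. No profitable deviation — NE.
(B, W): P1 can switch to A (7 → 8). Not NE.
(B, X): P1 gets 8, best alternative 5; P2 gets 8, best alternative 5. No profitable deviation — NE.
(B, Y): P1 can switch to C (8 → 9). Not NE.
(B, Z): P1 can switch to A (0 → 7). Not NE.
(C, Y): P1 gets 9, best alternative 8; P2 gets 7, best alternative 5. No profitable deviation — NE.
(The remaining 7 profiles each have a profitable deviation by the same check.)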